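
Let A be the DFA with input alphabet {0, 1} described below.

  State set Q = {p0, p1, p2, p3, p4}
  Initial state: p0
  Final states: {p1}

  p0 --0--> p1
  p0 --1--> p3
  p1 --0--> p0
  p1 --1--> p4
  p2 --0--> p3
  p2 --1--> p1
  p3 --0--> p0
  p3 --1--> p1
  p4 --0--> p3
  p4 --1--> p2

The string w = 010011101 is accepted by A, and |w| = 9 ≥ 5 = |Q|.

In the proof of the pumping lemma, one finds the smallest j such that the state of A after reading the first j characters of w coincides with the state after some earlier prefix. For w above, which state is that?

p0

Run of A on w = 0 1 0 0 1 1 1 0 1:
  step 0: p0  (start)
  step 1: p1  (read 0: p0→p1)
  step 2: p4  (read 1: p1→p4)
  step 3: p3  (read 0: p4→p3)
  step 4: p0  (read 0: p3→p0)   ← first repeat (p0 seen earlier)
  step 5: p3  (read 1: p0→p3)
  step 6: p1  (read 1: p3→p1)
  step 7: p4  (read 1: p1→p4)
  step 8: p3  (read 0: p4→p3)
  step 9: p1  (read 1: p3→p1)

The earliest repeat is at step j = 4: A is in p0, which it already visited at step i = 0.
The DFA has 5 states, so the proof of the pumping lemma guarantees a repeated state among the first 5+1 visited; the segment between the two visits is the pumpable y.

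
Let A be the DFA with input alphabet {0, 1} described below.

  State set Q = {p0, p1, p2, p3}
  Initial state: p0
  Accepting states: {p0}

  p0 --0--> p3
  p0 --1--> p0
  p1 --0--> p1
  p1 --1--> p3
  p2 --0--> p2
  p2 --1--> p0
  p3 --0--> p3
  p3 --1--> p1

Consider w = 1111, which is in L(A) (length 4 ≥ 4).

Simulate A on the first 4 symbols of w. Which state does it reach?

State sequence: p0 -1-> p0 -1-> p0 -1-> p0 -1-> p0

After reading 4 characters, A is in state p0.

p0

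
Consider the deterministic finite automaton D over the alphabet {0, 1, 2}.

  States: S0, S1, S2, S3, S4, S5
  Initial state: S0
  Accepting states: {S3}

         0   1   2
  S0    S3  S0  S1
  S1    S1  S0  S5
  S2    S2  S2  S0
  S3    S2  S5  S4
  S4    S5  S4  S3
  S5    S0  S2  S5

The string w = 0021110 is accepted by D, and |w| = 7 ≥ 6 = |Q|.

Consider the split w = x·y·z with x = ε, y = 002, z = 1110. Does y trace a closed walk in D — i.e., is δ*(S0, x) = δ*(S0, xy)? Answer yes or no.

Run of D on the first 3 characters of w = 0 0 2:
  step 0: S0  (start)
  step 1: S3  (read 0: S0→S3)
  step 2: S2  (read 0: S3→S2)
  step 3: S0  (read 2: S2→S0)

After x (step 0): S0. After xy (step 3): S0.
They match, so y = 002 drives D around a cycle from S0 back to itself; pumping y any number of times keeps D in S0 before reading z, and xyⁱz ∈ L(D) for every i ≥ 0.

yes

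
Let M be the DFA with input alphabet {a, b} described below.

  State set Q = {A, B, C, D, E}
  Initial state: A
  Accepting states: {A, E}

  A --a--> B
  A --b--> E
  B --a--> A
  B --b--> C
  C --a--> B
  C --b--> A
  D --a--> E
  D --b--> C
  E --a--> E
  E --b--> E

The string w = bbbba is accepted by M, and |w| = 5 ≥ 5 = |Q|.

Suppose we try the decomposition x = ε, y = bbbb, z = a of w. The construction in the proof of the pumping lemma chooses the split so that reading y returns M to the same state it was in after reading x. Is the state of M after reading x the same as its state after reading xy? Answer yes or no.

no

State sequence: A -b-> E -b-> E -b-> E -b-> E

After x (step 0): A. After xy (step 4): E.
They differ (A ≠ E), so y is not a cycle from the state after x; this split is not the one the pumping-lemma construction produces, and pumping y need not keep the string in L(M).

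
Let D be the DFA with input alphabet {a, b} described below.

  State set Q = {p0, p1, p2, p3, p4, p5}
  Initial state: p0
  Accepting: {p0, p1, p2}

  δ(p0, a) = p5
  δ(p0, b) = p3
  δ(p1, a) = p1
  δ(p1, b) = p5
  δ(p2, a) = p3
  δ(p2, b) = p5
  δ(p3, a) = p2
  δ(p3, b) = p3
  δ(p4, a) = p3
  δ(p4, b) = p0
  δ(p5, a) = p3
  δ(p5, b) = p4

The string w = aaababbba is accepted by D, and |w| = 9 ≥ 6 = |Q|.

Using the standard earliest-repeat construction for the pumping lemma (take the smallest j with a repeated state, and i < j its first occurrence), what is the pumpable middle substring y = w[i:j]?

aab

Run of D on w = a a a b a b b b a:
  step 0: p0  (start)
  step 1: p5  (read a: p0→p5)
  step 2: p3  (read a: p5→p3)
  step 3: p2  (read a: p3→p2)
  step 4: p5  (read b: p2→p5)   ← first repeat (p5 seen earlier)
  step 5: p3  (read a: p5→p3)
  step 6: p3  (read b: p3→p3)
  step 7: p3  (read b: p3→p3)
  step 8: p3  (read b: p3→p3)
  step 9: p2  (read a: p3→p2)

So i = 1, j = 4, giving x = w[0:1] = a, y = w[1:4] = aab, z = w[4:9] = abbba.
Check: |xy| = 4 ≤ 6 and |y| = 3 ≥ 1. Reading y takes D from p5 back to p5, so every xyⁱz is accepted.
Since D has 6 states, any run of length ≥ 6 visits 6+1 states, so by pigeonhole some state repeats within the first 6 steps — that repeat gives the pumpable loop.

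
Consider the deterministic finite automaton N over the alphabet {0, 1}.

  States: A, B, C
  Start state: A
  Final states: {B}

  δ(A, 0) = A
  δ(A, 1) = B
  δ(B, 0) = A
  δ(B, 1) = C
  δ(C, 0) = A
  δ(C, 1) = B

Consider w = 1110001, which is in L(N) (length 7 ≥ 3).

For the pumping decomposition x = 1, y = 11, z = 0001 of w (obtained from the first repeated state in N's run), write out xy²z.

111110001

xy^2z = 1·11·11·0001 = 111110001.
Reading y = 11 takes N from B back to B, so after x·y·y the machine is still in B, and z then leads to the accepting state B. Hence 111110001 ∈ L(N).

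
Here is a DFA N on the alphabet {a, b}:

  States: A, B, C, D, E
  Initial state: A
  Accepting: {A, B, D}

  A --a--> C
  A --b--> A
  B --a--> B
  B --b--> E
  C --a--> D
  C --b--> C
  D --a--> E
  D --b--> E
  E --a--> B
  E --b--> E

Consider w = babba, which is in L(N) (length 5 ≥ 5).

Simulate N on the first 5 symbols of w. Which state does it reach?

State sequence: A -b-> A -a-> C -b-> C -b-> C -a-> D

After reading 5 characters, N is in state D.

D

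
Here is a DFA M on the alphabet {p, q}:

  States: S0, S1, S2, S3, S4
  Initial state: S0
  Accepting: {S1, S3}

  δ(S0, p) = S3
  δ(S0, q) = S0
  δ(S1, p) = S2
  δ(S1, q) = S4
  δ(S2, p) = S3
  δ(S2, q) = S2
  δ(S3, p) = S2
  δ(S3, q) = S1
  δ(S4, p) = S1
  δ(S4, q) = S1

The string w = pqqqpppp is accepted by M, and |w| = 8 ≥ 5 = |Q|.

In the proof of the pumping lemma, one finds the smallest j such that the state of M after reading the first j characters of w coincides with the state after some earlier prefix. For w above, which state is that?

S1

Run of M on w = p q q q p p p p:
  step 0: S0  (start)
  step 1: S3  (read p: S0→S3)
  step 2: S1  (read q: S3→S1)
  step 3: S4  (read q: S1→S4)
  step 4: S1  (read q: S4→S1)   ← first repeat (S1 seen earlier)
  step 5: S2  (read p: S1→S2)
  step 6: S3  (read p: S2→S3)
  step 7: S2  (read p: S3→S2)
  step 8: S3  (read p: S2→S3)

The earliest repeat is at step j = 4: M is in S1, which it already visited at step i = 2.
The DFA has 5 states, so the proof of the pumping lemma guarantees a repeated state among the first 5+1 visited; the segment between the two visits is the pumpable y.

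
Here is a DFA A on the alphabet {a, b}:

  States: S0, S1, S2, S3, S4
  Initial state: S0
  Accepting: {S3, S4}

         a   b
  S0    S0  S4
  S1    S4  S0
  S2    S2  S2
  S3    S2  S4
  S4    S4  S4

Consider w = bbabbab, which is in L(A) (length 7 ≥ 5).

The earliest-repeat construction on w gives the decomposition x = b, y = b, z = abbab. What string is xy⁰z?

babbab

xy⁰z = xz = b·abbab = babbab.
Reading y = b takes A from S4 back to S4, so after x the machine is still in S4, and z then leads to the accepting state S4. Hence babbab ∈ L(A).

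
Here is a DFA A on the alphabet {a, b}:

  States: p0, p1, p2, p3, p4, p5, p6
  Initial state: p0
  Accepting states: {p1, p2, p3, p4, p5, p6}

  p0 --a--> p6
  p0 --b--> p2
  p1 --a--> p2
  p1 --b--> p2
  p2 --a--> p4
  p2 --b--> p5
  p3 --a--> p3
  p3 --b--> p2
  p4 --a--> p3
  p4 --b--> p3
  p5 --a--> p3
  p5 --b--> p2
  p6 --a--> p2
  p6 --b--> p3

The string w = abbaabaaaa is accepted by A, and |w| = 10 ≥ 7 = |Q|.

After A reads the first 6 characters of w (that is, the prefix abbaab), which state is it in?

State sequence: p0 -a-> p6 -b-> p3 -b-> p2 -a-> p4 -a-> p3 -b-> p2

After reading 6 characters, A is in state p2.
(This kind of state-tracing is the core of the pumping-lemma construction: with 7 states, pigeonhole forces a repeat within the first 7 steps.)

p2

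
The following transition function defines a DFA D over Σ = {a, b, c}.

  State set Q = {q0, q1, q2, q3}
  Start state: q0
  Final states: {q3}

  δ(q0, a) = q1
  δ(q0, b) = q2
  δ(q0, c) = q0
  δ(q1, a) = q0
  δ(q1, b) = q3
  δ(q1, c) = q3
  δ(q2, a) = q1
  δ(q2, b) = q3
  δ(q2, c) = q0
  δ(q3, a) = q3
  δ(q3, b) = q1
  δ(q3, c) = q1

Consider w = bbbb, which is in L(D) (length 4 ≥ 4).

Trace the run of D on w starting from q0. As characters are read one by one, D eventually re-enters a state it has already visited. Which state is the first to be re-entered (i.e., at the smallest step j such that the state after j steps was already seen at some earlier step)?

Run of D on w = b b b b:
  step 0: q0  (start)
  step 1: q2  (read b: q0→q2)
  step 2: q3  (read b: q2→q3)
  step 3: q1  (read b: q3→q1)
  step 4: q3  (read b: q1→q3)   ← first repeat (q3 seen earlier)

The earliest repeat is at step j = 4: D is in q3, which it already visited at step i = 2.
The DFA has 4 states, so the proof of the pumping lemma guarantees a repeated state among the first 4+1 visited; the segment between the two visits is the pumpable y.

q3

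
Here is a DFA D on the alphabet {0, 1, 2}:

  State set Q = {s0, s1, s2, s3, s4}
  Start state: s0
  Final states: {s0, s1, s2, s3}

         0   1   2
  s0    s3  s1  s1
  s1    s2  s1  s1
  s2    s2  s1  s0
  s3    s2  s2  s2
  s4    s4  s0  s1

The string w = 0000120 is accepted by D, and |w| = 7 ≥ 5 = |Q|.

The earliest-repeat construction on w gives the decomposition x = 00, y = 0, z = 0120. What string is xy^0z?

000120

xy⁰z = xz = 00·0120 = 000120.
Reading y = 0 takes D from s2 back to s2, so after x the machine is still in s2, and z then leads to the accepting state s2. Hence 000120 ∈ L(D).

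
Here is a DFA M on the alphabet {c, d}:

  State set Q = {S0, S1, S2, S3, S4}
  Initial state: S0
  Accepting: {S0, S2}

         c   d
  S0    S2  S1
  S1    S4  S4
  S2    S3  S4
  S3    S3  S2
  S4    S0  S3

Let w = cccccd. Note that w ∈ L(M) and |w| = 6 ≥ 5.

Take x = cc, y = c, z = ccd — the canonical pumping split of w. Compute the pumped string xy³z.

xy^3z = cc·c·c·c·ccd = cccccccd.
Reading y = c takes M from S3 back to S3, so after x·y·y·y the machine is still in S3, and z then leads to the accepting state S2. Hence cccccccd ∈ L(M).

cccccccd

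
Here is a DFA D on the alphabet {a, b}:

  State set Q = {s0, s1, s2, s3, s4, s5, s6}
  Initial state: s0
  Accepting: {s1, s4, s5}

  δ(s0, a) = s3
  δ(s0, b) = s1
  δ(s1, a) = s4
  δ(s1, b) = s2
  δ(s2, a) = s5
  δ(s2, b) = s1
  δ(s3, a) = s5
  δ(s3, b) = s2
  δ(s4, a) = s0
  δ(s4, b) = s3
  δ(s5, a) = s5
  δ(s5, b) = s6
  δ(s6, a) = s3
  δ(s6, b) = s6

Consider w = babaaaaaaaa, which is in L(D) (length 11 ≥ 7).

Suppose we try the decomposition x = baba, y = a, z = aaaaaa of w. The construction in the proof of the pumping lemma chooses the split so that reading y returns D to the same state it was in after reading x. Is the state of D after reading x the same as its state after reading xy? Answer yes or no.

yes

Run of D on the first 5 characters of w = b a b a a:
  step 0: s0  (start)
  step 1: s1  (read b: s0→s1)
  step 2: s4  (read a: s1→s4)
  step 3: s3  (read b: s4→s3)
  step 4: s5  (read a: s3→s5)
  step 5: s5  (read a: s5→s5)

After x (step 4): s5. After xy (step 5): s5.
They match, so y = a drives D around a cycle from s5 back to itself; pumping y any number of times keeps D in s5 before reading z, and xyⁱz ∈ L(D) for every i ≥ 0.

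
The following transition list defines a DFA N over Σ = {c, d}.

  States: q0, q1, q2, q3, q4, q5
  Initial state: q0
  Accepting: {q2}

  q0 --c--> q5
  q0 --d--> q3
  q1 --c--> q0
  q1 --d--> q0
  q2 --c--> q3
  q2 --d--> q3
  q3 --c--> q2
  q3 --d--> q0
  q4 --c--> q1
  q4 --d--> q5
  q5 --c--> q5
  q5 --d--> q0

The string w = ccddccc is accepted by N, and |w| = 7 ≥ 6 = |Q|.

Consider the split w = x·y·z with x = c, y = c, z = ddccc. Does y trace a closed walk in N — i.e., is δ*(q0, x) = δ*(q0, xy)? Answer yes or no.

State sequence: q0 -c-> q5 -c-> q5

After x (step 1): q5. After xy (step 2): q5.
They match, so y = c drives N around a cycle from q5 back to itself; pumping y any number of times keeps N in q5 before reading z, and xyⁱz ∈ L(N) for every i ≥ 0.

yes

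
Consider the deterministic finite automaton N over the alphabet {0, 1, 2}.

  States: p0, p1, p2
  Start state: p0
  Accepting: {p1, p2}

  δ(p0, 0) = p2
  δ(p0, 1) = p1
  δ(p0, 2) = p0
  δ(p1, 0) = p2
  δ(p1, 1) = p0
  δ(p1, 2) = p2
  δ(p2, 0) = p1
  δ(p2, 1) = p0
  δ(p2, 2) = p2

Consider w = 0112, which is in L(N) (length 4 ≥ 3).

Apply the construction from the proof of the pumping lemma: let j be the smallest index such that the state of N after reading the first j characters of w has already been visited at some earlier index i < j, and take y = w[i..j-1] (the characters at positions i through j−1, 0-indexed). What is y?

01

Run of N on w = 0 1 1 2:
  step 0: p0  (start)
  step 1: p2  (read 0: p0→p2)
  step 2: p0  (read 1: p2→p0)   ← first repeat (p0 seen earlier)
  step 3: p1  (read 1: p0→p1)
  step 4: p2  (read 2: p1→p2)

So i = 0, j = 2, giving x = w[0:0] = ε, y = w[0:2] = 01, z = w[2:4] = 12.
Check: |xy| = 2 ≤ 3 and |y| = 2 ≥ 1. Reading y takes N from p0 back to p0, so every xyⁱz is accepted.
With |Q| = 3, pigeonhole forces a state repeat no later than step 3; the substring read between the first and second visits to that state can be pumped.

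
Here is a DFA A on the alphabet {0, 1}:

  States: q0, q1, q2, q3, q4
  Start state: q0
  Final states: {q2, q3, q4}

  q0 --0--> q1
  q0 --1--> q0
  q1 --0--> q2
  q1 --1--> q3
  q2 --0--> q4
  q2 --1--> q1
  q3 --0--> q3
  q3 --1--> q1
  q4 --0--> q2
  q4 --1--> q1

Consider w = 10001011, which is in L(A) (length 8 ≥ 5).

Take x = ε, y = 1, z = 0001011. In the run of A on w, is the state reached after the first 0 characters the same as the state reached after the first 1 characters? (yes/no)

yes

State sequence: q0 -1-> q0

After x (step 0): q0. After xy (step 1): q0.
They match, so y = 1 drives A around a cycle from q0 back to itself; pumping y any number of times keeps A in q0 before reading z, and xyⁱz ∈ L(A) for every i ≥ 0.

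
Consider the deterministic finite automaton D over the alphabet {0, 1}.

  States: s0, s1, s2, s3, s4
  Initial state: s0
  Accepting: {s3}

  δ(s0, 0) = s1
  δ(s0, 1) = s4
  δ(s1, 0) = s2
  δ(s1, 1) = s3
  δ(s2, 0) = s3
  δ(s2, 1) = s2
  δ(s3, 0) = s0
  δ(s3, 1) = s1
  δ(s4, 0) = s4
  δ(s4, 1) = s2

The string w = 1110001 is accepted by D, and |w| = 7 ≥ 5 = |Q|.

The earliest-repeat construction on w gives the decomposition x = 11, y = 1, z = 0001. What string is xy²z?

xy^2z = 11·1·1·0001 = 11110001.
Reading y = 1 takes D from s2 back to s2, so after x·y·y the machine is still in s2, and z then leads to the accepting state s3. Hence 11110001 ∈ L(D).

11110001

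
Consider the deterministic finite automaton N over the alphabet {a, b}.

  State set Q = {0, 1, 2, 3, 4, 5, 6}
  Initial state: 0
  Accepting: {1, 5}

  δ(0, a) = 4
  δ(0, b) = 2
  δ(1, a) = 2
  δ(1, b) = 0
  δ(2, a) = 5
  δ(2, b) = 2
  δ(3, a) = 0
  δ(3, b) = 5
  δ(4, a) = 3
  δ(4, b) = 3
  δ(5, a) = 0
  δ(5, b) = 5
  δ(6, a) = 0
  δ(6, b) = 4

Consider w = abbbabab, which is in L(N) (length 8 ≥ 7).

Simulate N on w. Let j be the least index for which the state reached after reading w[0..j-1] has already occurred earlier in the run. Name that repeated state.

Run of N on w = a b b b a b a b:
  step 0: 0  (start)
  step 1: 4  (read a: 0→4)
  step 2: 3  (read b: 4→3)
  step 3: 5  (read b: 3→5)
  step 4: 5  (read b: 5→5)   ← first repeat (5 seen earlier)
  step 5: 0  (read a: 5→0)
  step 6: 2  (read b: 0→2)
  step 7: 5  (read a: 2→5)
  step 8: 5  (read b: 5→5)

The earliest repeat is at step j = 4: N is in 5, which it already visited at step i = 3.
The DFA has 7 states, so the proof of the pumping lemma guarantees a repeated state among the first 7+1 visited; the segment between the two visits is the pumpable y.

5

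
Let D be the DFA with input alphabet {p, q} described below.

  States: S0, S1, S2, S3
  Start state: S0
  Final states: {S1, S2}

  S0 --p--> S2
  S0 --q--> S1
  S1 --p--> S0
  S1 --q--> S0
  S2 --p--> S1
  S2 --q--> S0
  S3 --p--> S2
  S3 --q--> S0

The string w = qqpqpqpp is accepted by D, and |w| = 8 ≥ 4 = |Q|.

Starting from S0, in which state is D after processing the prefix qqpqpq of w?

S0

Run of D on the first 6 characters of w = q q p q p q:
  step 0: S0  (start)
  step 1: S1  (read q: S0→S1)
  step 2: S0  (read q: S1→S0)
  step 3: S2  (read p: S0→S2)
  step 4: S0  (read q: S2→S0)
  step 5: S2  (read p: S0→S2)
  step 6: S0  (read q: S2→S0)

After reading 6 characters, D is in state S0.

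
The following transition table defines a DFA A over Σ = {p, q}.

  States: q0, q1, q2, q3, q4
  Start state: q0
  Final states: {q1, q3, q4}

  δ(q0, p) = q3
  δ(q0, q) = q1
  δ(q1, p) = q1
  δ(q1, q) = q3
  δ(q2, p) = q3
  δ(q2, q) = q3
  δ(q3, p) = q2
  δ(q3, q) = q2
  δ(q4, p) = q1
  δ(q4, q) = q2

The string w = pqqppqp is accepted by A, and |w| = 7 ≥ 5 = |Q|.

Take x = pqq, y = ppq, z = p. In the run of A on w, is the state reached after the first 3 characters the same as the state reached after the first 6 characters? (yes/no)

no

Run of A on the first 6 characters of w = p q q p p q:
  step 0: q0  (start)
  step 1: q3  (read p: q0→q3)
  step 2: q2  (read q: q3→q2)
  step 3: q3  (read q: q2→q3)
  step 4: q2  (read p: q3→q2)
  step 5: q3  (read p: q2→q3)
  step 6: q2  (read q: q3→q2)

After x (step 3): q3. After xy (step 6): q2.
They differ (q3 ≠ q2), so y is not a cycle from the state after x; this split is not the one the pumping-lemma construction produces, and pumping y need not keep the string in L(A).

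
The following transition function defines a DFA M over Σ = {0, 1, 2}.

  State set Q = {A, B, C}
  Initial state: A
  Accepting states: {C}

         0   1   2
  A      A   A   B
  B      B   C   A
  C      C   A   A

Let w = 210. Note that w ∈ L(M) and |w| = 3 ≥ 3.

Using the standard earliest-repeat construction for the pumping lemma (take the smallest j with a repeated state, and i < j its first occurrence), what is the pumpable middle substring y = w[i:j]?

0

Run of M on w = 2 1 0:
  step 0: A  (start)
  step 1: B  (read 2: A→B)
  step 2: C  (read 1: B→C)
  step 3: C  (read 0: C→C)   ← first repeat (C seen earlier)

So i = 2, j = 3, giving x = w[0:2] = 21, y = w[2:3] = 0, z = w[3:3] = ε.
Check: |xy| = 3 ≤ 3 and |y| = 1 ≥ 1. Reading y takes M from C back to C, so every xyⁱz is accepted.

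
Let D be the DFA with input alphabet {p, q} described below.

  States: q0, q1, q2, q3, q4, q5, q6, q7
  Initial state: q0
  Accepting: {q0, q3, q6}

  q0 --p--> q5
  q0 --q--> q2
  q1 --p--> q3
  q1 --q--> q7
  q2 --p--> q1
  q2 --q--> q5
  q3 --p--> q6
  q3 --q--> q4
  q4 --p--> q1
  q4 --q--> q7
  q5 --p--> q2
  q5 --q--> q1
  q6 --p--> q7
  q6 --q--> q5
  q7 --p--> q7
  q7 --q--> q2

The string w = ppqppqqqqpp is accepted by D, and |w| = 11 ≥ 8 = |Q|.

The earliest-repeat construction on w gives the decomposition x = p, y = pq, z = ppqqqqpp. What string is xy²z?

ppqpqppqqqqpp

xy^2z = p·pq·pq·ppqqqqpp = ppqpqppqqqqpp.
Reading y = pq takes D from q5 back to q5, so after x·y·y the machine is still in q5, and z then leads to the accepting state q6. Hence ppqpqppqqqqpp ∈ L(D).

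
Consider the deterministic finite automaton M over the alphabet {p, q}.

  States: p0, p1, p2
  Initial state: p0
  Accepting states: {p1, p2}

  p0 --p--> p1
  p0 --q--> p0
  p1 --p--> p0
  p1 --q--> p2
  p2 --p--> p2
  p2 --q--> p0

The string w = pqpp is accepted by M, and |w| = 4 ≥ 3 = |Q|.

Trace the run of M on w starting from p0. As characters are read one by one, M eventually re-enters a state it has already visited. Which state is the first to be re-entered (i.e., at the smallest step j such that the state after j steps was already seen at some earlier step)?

p2

State sequence: p0 -p-> p1 -q-> p2 -p-> p2 -p-> p2
First repeat at step 3: p2 was already visited.

The earliest repeat is at step j = 3: M is in p2, which it already visited at step i = 2.
Pumping length from the standard proof: p = 3 (the number of states). The repeated state found above gives |xy| = j ≤ 3 and |y| = j − i ≥ 1.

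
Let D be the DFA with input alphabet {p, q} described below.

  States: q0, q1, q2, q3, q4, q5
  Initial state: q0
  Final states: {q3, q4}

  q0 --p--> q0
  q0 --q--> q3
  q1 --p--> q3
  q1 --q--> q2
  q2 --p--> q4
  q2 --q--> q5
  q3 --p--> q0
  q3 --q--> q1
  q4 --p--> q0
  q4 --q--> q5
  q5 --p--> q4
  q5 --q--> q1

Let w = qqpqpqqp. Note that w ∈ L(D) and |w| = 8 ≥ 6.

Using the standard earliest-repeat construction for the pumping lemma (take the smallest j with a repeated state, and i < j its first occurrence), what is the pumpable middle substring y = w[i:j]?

Run of D on w = q q p q p q q p:
  step 0: q0  (start)
  step 1: q3  (read q: q0→q3)
  step 2: q1  (read q: q3→q1)
  step 3: q3  (read p: q1→q3)   ← first repeat (q3 seen earlier)
  step 4: q1  (read q: q3→q1)
  step 5: q3  (read p: q1→q3)
  step 6: q1  (read q: q3→q1)
  step 7: q2  (read q: q1→q2)
  step 8: q4  (read p: q2→q4)

So i = 1, j = 3, giving x = w[0:1] = q, y = w[1:3] = qp, z = w[3:8] = qpqqp.
Check: |xy| = 3 ≤ 6 and |y| = 2 ≥ 1. Reading y takes D from q3 back to q3, so every xyⁱz is accepted.
Pumping length from the standard proof: p = 6 (the number of states). The repeated state found above gives |xy| = j ≤ 6 and |y| = j − i ≥ 1.

qp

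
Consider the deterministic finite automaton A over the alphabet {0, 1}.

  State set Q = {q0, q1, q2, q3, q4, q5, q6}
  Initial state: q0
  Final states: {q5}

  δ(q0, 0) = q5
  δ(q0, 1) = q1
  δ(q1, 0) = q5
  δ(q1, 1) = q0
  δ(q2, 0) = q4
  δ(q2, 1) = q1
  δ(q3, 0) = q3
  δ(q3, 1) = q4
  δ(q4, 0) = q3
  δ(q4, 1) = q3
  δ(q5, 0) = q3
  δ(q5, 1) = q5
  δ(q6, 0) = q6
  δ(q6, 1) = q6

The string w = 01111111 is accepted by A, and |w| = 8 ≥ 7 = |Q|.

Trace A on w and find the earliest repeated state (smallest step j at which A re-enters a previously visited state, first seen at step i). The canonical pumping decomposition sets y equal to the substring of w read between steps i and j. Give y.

State sequence: q0 -0-> q5 -1-> q5 -1-> q5 -1-> q5 -1-> q5 -1-> q5 -1-> q5 -1-> q5
First repeat at step 2: q5 was already visited.

So i = 1, j = 2, giving x = w[0:1] = 0, y = w[1:2] = 1, z = w[2:8] = 111111.
Check: |xy| = 2 ≤ 7 and |y| = 1 ≥ 1. Reading y takes A from q5 back to q5, so every xyⁱz is accepted.
With |Q| = 7, pigeonhole forces a state repeat no later than step 7; the substring read between the first and second visits to that state can be pumped.

1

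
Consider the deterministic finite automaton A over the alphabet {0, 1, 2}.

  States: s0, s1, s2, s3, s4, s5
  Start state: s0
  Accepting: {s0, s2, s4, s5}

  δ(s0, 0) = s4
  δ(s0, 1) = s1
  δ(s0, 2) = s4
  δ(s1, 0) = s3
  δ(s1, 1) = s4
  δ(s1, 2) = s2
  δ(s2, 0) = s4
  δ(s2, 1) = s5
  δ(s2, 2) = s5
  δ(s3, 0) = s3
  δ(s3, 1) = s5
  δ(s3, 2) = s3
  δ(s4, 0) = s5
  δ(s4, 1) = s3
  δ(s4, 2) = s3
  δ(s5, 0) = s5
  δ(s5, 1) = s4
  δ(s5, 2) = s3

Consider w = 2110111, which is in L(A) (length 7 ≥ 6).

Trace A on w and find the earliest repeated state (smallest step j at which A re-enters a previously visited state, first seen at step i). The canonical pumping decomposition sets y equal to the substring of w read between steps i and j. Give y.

0

Run of A on w = 2 1 1 0 1 1 1:
  step 0: s0  (start)
  step 1: s4  (read 2: s0→s4)
  step 2: s3  (read 1: s4→s3)
  step 3: s5  (read 1: s3→s5)
  step 4: s5  (read 0: s5→s5)   ← first repeat (s5 seen earlier)
  step 5: s4  (read 1: s5→s4)
  step 6: s3  (read 1: s4→s3)
  step 7: s5  (read 1: s3→s5)

So i = 3, j = 4, giving x = w[0:3] = 211, y = w[3:4] = 0, z = w[4:7] = 111.
Check: |xy| = 4 ≤ 6 and |y| = 1 ≥ 1. Reading y takes A from s5 back to s5, so every xyⁱz is accepted.
With |Q| = 6, pigeonhole forces a state repeat no later than step 6; the substring read between the first and second visits to that state can be pumped.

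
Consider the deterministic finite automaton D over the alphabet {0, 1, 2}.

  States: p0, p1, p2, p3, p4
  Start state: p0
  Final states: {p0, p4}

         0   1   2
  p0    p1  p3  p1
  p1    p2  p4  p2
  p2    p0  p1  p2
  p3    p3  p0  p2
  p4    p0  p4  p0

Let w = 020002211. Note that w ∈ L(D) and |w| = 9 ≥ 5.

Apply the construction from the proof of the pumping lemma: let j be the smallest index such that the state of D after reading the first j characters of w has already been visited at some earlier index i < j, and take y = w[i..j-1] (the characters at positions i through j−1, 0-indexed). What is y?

State sequence: p0 -0-> p1 -2-> p2 -0-> p0 -0-> p1 -0-> p2 -2-> p2 -2-> p2 -1-> p1 -1-> p4
First repeat at step 3: p0 was already visited.

So i = 0, j = 3, giving x = w[0:0] = ε, y = w[0:3] = 020, z = w[3:9] = 002211.
Check: |xy| = 3 ≤ 5 and |y| = 3 ≥ 1. Reading y takes D from p0 back to p0, so every xyⁱz is accepted.
Since D has 5 states, any run of length ≥ 5 visits 5+1 states, so by pigeonhole some state repeats within the first 5 steps — that repeat gives the pumpable loop.

020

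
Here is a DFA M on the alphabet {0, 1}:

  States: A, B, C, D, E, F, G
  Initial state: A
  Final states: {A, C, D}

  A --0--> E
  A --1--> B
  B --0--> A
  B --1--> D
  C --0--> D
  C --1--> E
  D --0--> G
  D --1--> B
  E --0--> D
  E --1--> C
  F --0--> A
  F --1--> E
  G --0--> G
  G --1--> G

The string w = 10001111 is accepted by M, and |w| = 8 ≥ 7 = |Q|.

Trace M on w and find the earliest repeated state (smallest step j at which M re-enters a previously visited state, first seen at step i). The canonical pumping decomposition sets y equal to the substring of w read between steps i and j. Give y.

Run of M on w = 1 0 0 0 1 1 1 1:
  step 0: A  (start)
  step 1: B  (read 1: A→B)
  step 2: A  (read 0: B→A)   ← first repeat (A seen earlier)
  step 3: E  (read 0: A→E)
  step 4: D  (read 0: E→D)
  step 5: B  (read 1: D→B)
  step 6: D  (read 1: B→D)
  step 7: B  (read 1: D→B)
  step 8: D  (read 1: B→D)

So i = 0, j = 2, giving x = w[0:0] = ε, y = w[0:2] = 10, z = w[2:8] = 001111.
Check: |xy| = 2 ≤ 7 and |y| = 2 ≥ 1. Reading y takes M from A back to A, so every xyⁱz is accepted.

10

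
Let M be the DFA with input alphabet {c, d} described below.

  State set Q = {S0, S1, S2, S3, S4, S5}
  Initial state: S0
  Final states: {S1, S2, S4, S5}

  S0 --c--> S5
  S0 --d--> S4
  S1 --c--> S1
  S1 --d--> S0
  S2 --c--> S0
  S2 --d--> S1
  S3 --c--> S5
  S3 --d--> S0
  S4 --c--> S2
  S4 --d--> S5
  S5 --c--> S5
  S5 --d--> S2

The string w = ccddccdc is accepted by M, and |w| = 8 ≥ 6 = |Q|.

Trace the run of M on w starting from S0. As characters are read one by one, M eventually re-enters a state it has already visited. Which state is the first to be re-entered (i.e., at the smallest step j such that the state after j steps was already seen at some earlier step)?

Run of M on w = c c d d c c d c:
  step 0: S0  (start)
  step 1: S5  (read c: S0→S5)
  step 2: S5  (read c: S5→S5)   ← first repeat (S5 seen earlier)
  step 3: S2  (read d: S5→S2)
  step 4: S1  (read d: S2→S1)
  step 5: S1  (read c: S1→S1)
  step 6: S1  (read c: S1→S1)
  step 7: S0  (read d: S1→S0)
  step 8: S5  (read c: S0→S5)

The earliest repeat is at step j = 2: M is in S5, which it already visited at step i = 1.
Since M has 6 states, any run of length ≥ 6 visits 6+1 states, so by pigeonhole some state repeats within the first 6 steps — that repeat gives the pumpable loop.

S5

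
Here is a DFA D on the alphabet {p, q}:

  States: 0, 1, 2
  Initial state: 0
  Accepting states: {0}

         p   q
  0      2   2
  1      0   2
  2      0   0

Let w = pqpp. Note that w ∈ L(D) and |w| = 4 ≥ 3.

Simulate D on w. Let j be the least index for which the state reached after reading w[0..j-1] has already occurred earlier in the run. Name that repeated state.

Run of D on w = p q p p:
  step 0: 0  (start)
  step 1: 2  (read p: 0→2)
  step 2: 0  (read q: 2→0)   ← first repeat (0 seen earlier)
  step 3: 2  (read p: 0→2)
  step 4: 0  (read p: 2→0)

The earliest repeat is at step j = 2: D is in 0, which it already visited at step i = 0.
The DFA has 3 states, so the proof of the pumping lemma guarantees a repeated state among the first 3+1 visited; the segment between the two visits is the pumpable y.

0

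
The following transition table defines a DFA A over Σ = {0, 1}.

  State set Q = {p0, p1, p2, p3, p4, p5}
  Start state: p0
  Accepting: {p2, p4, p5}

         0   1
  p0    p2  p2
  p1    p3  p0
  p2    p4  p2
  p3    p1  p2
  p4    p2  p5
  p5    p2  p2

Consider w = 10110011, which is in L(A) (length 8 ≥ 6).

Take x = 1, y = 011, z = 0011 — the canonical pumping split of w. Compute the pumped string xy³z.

10110110110011

xy^3z = 1·011·011·011·0011 = 10110110110011.
Reading y = 011 takes A from p2 back to p2, so after x·y·y·y the machine is still in p2, and z then leads to the accepting state p2. Hence 10110110110011 ∈ L(A).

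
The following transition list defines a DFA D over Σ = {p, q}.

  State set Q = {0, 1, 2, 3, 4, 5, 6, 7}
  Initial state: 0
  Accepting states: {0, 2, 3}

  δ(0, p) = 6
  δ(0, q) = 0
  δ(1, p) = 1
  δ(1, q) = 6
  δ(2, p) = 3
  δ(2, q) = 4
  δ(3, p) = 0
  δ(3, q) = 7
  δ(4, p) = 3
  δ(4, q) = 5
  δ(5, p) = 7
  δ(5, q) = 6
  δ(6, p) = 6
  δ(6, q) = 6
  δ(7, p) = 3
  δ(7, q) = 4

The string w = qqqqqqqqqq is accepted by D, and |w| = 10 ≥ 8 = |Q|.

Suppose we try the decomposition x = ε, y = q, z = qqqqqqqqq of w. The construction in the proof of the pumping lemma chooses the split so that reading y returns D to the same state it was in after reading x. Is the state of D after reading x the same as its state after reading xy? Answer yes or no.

yes

Run of D on the first 1 characters of w = q:
  step 0: 0  (start)
  step 1: 0  (read q: 0→0)

After x (step 0): 0. After xy (step 1): 0.
They match, so y = q drives D around a cycle from 0 back to itself; pumping y any number of times keeps D in 0 before reading z, and xyⁱz ∈ L(D) for every i ≥ 0.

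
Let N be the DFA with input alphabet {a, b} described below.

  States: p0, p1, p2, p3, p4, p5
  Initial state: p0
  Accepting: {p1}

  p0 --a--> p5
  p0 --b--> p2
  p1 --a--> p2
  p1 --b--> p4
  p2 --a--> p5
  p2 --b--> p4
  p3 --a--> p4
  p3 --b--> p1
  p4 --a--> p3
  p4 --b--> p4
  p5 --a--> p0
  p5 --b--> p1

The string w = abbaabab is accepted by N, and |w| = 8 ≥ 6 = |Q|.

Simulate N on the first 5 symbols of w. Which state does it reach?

p4

State sequence: p0 -a-> p5 -b-> p1 -b-> p4 -a-> p3 -a-> p4

After reading 5 characters, N is in state p4.
(This kind of state-tracing is the core of the pumping-lemma construction: with 6 states, pigeonhole forces a repeat within the first 6 steps.)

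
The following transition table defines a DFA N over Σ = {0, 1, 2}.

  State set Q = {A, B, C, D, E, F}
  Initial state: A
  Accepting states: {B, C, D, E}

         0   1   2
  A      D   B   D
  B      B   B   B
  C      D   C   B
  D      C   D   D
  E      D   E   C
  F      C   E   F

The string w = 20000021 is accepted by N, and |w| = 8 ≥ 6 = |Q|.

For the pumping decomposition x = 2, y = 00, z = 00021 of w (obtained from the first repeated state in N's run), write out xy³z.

xy^3z = 2·00·00·00·00021 = 200000000021.
Reading y = 00 takes N from D back to D, so after x·y·y·y the machine is still in D, and z then leads to the accepting state B. Hence 200000000021 ∈ L(N).

200000000021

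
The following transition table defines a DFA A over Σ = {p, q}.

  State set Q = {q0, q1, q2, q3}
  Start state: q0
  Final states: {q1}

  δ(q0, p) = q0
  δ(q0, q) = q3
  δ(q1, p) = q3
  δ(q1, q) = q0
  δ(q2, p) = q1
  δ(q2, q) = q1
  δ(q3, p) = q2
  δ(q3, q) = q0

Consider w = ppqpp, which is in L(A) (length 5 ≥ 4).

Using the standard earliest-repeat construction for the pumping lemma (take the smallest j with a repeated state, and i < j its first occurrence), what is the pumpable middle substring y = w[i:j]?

State sequence: q0 -p-> q0 -p-> q0 -q-> q3 -p-> q2 -p-> q1
First repeat at step 1: q0 was already visited.

So i = 0, j = 1, giving x = w[0:0] = ε, y = w[0:1] = p, z = w[1:5] = pqpp.
Check: |xy| = 1 ≤ 4 and |y| = 1 ≥ 1. Reading y takes A from q0 back to q0, so every xyⁱz is accepted.

p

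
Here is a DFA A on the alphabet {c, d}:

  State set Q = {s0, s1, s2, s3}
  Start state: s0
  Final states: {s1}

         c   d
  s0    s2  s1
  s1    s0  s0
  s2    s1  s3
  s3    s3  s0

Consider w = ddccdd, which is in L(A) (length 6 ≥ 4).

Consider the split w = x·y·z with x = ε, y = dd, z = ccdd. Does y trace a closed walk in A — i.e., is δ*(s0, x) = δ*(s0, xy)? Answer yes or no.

yes

State sequence: s0 -d-> s1 -d-> s0

After x (step 0): s0. After xy (step 2): s0.
They match, so y = dd drives A around a cycle from s0 back to itself; pumping y any number of times keeps A in s0 before reading z, and xyⁱz ∈ L(A) for every i ≥ 0.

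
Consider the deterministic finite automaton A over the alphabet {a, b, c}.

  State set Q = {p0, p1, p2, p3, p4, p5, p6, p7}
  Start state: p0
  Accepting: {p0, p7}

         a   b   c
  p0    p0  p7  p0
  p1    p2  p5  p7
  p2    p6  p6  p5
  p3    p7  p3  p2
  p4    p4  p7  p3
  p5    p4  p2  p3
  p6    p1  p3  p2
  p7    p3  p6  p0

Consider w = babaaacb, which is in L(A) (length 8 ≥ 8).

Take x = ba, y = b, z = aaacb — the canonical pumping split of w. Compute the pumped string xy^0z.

xy⁰z = xz = ba·aaacb = baaaacb.
Reading y = b takes A from p3 back to p3, so after x the machine is still in p3, and z then leads to the accepting state p7. Hence baaaacb ∈ L(A).

baaaacb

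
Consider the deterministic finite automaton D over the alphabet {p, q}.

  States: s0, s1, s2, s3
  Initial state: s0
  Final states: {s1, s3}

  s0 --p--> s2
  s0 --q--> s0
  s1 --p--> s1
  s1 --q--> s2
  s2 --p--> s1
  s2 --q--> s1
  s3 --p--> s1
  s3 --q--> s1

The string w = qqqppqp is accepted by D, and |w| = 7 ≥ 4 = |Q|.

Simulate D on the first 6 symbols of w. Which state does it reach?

State sequence: s0 -q-> s0 -q-> s0 -q-> s0 -p-> s2 -p-> s1 -q-> s2

After reading 6 characters, D is in state s2.
(This kind of state-tracing is the core of the pumping-lemma construction: with 4 states, pigeonhole forces a repeat within the first 4 steps.)

s2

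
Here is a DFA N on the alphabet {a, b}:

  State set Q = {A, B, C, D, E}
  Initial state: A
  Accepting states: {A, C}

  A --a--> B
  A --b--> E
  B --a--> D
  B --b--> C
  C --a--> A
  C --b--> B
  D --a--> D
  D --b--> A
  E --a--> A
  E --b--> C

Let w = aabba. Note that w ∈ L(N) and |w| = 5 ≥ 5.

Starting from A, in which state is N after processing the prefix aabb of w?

Run of N on the first 4 characters of w = a a b b:
  step 0: A  (start)
  step 1: B  (read a: A→B)
  step 2: D  (read a: B→D)
  step 3: A  (read b: D→A)
  step 4: E  (read b: A→E)

After reading 4 characters, N is in state E.
(This kind of state-tracing is the core of the pumping-lemma construction: with 5 states, pigeonhole forces a repeat within the first 5 steps.)

E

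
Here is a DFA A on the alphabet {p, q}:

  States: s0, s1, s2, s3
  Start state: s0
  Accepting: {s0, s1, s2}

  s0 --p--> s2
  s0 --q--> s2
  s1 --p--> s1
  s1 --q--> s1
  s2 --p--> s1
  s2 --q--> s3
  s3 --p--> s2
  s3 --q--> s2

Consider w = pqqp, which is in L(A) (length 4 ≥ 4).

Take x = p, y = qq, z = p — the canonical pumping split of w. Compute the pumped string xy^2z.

pqqqqp

xy^2z = p·qq·qq·p = pqqqqp.
Reading y = qq takes A from s2 back to s2, so after x·y·y the machine is still in s2, and z then leads to the accepting state s1. Hence pqqqqp ∈ L(A).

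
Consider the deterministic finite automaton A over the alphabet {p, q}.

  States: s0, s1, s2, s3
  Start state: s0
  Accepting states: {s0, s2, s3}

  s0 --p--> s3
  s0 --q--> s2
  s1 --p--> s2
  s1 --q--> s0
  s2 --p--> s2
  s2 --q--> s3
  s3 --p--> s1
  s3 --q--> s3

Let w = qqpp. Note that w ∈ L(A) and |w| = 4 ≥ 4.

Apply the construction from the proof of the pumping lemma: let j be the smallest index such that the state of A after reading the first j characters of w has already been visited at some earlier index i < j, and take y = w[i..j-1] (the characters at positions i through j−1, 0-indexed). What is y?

State sequence: s0 -q-> s2 -q-> s3 -p-> s1 -p-> s2
First repeat at step 4: s2 was already visited.

So i = 1, j = 4, giving x = w[0:1] = q, y = w[1:4] = qpp, z = w[4:4] = ε.
Check: |xy| = 4 ≤ 4 and |y| = 3 ≥ 1. Reading y takes A from s2 back to s2, so every xyⁱz is accepted.
Since A has 4 states, any run of length ≥ 4 visits 4+1 states, so by pigeonhole some state repeats within the first 4 steps — that repeat gives the pumpable loop.

qpp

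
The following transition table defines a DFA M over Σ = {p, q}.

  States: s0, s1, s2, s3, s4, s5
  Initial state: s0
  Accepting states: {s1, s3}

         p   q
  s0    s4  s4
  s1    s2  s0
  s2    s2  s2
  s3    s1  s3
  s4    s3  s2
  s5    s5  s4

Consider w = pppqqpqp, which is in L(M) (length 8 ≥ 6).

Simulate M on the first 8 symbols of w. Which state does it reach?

s1

State sequence: s0 -p-> s4 -p-> s3 -p-> s1 -q-> s0 -q-> s4 -p-> s3 -q-> s3 -p-> s1

After reading 8 characters, M is in state s1.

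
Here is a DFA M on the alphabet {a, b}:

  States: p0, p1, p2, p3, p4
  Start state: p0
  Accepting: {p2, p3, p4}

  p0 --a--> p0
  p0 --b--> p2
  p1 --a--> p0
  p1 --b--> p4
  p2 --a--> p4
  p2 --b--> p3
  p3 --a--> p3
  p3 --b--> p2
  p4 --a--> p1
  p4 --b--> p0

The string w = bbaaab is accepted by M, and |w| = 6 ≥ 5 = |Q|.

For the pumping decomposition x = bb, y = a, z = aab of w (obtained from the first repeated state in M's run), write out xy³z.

bbaaaaab

xy^3z = bb·a·a·a·aab = bbaaaaab.
Reading y = a takes M from p3 back to p3, so after x·y·y·y the machine is still in p3, and z then leads to the accepting state p2. Hence bbaaaaab ∈ L(M).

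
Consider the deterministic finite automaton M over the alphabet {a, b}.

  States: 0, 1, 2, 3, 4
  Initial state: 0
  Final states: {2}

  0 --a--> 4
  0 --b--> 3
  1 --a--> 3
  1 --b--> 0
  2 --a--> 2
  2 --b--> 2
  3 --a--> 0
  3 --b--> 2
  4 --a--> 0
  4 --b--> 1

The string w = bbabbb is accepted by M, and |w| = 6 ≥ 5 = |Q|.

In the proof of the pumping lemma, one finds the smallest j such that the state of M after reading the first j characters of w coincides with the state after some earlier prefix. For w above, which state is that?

2

State sequence: 0 -b-> 3 -b-> 2 -a-> 2 -b-> 2 -b-> 2 -b-> 2
First repeat at step 3: 2 was already visited.

The earliest repeat is at step j = 3: M is in 2, which it already visited at step i = 2.
With |Q| = 5, pigeonhole forces a state repeat no later than step 5; the substring read between the first and second visits to that state can be pumped.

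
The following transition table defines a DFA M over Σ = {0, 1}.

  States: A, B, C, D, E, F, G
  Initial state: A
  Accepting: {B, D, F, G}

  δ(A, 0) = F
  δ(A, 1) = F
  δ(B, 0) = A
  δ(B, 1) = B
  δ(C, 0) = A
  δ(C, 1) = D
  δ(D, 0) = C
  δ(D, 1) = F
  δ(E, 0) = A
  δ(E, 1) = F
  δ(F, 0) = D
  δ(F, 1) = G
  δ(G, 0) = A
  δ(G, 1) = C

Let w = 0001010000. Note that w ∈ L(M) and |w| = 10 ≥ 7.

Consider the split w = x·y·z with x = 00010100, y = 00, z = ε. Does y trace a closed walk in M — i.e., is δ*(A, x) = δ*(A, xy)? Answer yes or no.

State sequence: A -0-> F -0-> D -0-> C -1-> D -0-> C -1-> D -0-> C -0-> A -0-> F -0-> D

After x (step 8): A. After xy (step 10): D.
They differ (A ≠ D), so y is not a cycle from the state after x; this split is not the one the pumping-lemma construction produces, and pumping y need not keep the string in L(M).

no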